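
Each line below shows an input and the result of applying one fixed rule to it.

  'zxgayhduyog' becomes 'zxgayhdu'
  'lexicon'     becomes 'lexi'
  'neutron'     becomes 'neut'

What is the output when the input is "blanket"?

blan

Looking at the pairs, the operation is to delete the last 3 characters.
Doing the same to "blanket": "blan".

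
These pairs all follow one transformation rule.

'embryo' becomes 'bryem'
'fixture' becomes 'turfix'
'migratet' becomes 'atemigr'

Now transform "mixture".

What's happening: delete the last character, then move the last 3 characters to the front (rotate right by 3).
"mixture" → "mixtur" → "turmix".

turmix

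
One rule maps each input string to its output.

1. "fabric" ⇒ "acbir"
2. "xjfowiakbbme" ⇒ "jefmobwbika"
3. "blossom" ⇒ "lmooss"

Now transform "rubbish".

uhbsbi

The pattern: delete the first character, then take characters alternately from the front and the back (1st, last, 2nd, 2nd-last, ...).
Working it through for "rubbish": intermediate "ubbish", final "uhbsbi".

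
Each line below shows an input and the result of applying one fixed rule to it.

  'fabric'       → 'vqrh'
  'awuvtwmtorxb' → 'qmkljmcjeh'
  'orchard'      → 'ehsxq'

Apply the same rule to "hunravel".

What's happening: shift every letter 10 places backward in the alphabet (wrapping around), then delete the last 2 characters.
Working it through for "hunravel": intermediate "xkdhqlub", final "xkdhql".

xkdhql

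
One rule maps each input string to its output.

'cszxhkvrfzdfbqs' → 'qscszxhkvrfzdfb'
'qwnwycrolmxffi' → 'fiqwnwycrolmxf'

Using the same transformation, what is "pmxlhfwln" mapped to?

lnpmxlhfw

The rule is to move the last 2 characters to the front (rotate right by 2).
Doing the same to "pmxlhfwln": "lnpmxlhfw".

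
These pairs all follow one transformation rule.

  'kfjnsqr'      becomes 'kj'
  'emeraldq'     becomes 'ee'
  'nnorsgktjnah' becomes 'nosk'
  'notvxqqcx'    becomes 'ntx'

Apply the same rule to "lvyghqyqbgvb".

lyhy

The rule is to keep every other character starting from the first (positions 1st, 3rd, 5th, ...), then delete the last 2 characters.
For "lvyghqyqbgvb", step one produces "lyhybv"; step two turns that into "lyhy".
(Check on "notvxqqcx": → "ntxqx" → "ntx" ✓)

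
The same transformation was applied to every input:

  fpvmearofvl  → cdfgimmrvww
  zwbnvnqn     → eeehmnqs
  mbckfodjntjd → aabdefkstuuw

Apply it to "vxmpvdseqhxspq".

dgghhjjmmoouvy

The pattern: shift every letter 9 places backward in the alphabet (wrapping around), then sort the characters into alphabetical order.
"vxmpvdseqhxspq" → "modgmujvhyojgh" → "dgghhjjmmoouvy".
(Check on "mbckfodjntjd": → "dstbwfuaekau" → "aabdefkstuuw" ✓)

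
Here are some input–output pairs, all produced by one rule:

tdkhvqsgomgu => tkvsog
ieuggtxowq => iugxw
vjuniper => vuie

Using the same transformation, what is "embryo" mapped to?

eby

What's happening: keep every other character starting from the first (positions 1st, 3rd, 5th, ...).
For "embryo" the result is "eby".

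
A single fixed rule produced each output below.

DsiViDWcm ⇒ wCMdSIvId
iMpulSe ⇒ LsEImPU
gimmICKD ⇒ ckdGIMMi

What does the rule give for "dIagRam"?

The transformation: move the last 3 characters to the front (rotate right by 3), then flip the case of every letter.
"dIagRam" → "RamdIag" → "rAMDiAG".
(Check on "DsiViDWcm": → "WcmDsiViD" → "wCMdSIvId" ✓)

rAMDiAG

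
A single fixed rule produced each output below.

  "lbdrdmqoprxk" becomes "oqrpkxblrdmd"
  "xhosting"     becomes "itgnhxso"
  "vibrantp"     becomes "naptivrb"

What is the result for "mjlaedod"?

dedojmal

What's happening: swap each adjacent pair of characters (1↔2, 3↔4, ...), then swap the front and back halves of the string.
"mjlaedod" → "jmaldedo" → "dedojmal".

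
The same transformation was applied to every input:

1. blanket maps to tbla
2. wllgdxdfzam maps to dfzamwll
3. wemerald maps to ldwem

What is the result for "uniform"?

muni

In each case the input is transformed by: move the first 3 characters to the end (rotate left by 3), then delete the first 3 characters.
For "uniform", step one produces "formuni"; step two turns that into "muni".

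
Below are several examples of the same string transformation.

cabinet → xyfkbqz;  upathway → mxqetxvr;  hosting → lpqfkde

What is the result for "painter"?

The transformation: shift every letter 3 places backward in the alphabet (wrapping around), then move the first character to the end.
Applying both steps to "painter": "mxfkqbo", then "xfkqbom".

xfkqbom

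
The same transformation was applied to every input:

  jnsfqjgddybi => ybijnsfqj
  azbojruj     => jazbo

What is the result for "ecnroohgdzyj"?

The rule is to swap the front and back halves of the string, then delete the first 3 characters.
Starting from "ecnroohgdzyj": after the first operation, "hgdzyjecnroo"; after the second, "zyjecnroo".

zyjecnroo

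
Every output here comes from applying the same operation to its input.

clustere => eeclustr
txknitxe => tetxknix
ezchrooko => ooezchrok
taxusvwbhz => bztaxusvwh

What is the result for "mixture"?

uemixtr

The transformation: move the last 2 characters to the front (rotate right by 2), then swap the first and last characters.
Applying both steps to "mixture": "remixtu", then "uemixtr".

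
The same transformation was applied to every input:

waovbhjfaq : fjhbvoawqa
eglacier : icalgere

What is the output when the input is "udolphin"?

Rule — reverse the string, then move the first 2 characters to the end (rotate left by 2).
For "udolphin" the result is "hploduni".
(Check on "eglacier": → "reicalge" → "icalgere" ✓)

hploduni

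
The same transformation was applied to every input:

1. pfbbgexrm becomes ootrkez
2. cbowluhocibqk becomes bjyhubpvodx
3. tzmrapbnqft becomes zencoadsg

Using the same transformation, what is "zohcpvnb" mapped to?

In each case the input is transformed by: delete the first 2 characters, then shift every letter 13 places forward in the alphabet (wrapping around) — i.e. ROT13.
So "zohcpvnb" becomes "upciao".

upciao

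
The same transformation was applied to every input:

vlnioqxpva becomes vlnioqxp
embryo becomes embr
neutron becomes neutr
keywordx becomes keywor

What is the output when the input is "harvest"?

Looking at the pairs, the operation is to delete the last 2 characters.
Applying that to "harvest" gives "harve".

harve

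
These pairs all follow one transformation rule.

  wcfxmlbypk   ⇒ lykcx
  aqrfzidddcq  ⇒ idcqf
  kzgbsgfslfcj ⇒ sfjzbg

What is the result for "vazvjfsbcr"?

fbrav

The pattern: keep every other character starting from the second (positions 2nd, 4th, 6th, ...), then move the last 3 characters to the front (rotate right by 3).
Working it through for "vazvjfsbcr": intermediate "avfbr", final "fbrav".
(Check on "kzgbsgfslfcj": → "zbgsfj" → "sfjzbg" ✓)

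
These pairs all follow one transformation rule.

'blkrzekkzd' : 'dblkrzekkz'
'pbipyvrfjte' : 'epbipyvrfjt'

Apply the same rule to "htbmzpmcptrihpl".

lhtbmzpmcptrihp

The transformation: move the last character to the front.
"htbmzpmcptrihpl" → "lhtbmzpmcptrihp".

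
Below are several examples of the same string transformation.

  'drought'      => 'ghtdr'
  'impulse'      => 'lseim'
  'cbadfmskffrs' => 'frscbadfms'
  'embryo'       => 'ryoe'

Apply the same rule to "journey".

neyjo

Looking at the pairs, the operation is to move the last 3 characters to the front (rotate right by 3), then delete the last 2 characters.
For "journey" the result is "neyjo".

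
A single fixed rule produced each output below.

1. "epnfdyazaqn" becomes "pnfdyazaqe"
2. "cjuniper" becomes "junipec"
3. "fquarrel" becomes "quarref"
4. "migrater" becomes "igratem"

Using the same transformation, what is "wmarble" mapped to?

What's happening: delete the last character, then move the first character to the end.
Starting from "wmarble": after the first operation, "wmarbl"; after the second, "marblw".

marblw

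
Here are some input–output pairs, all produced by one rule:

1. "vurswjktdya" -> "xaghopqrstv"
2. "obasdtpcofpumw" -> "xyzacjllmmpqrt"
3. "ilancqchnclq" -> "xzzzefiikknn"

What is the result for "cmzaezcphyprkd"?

xzzabehjmmovww

The transformation: sort the characters into alphabetical order, then shift every letter 3 places backward in the alphabet (wrapping around).
"cmzaezcphyprkd" → "xzzabehjmmovww".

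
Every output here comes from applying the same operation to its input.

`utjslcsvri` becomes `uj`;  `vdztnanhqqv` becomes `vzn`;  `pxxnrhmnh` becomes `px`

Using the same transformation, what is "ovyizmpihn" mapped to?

The transformation: keep every other character starting from the first (positions 1st, 3rd, 5th, ...), then delete the last 3 characters.
Applying both steps to "ovyizmpihn": "oyzph", then "oy".

oy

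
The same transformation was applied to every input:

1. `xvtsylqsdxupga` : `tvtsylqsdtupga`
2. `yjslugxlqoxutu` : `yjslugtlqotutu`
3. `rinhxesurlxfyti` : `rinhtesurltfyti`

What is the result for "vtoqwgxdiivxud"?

The pattern: replace every "x" with "t".
Doing the same to "vtoqwgxdiivxud": "vtoqwgtdiivtud".

vtoqwgtdiivtud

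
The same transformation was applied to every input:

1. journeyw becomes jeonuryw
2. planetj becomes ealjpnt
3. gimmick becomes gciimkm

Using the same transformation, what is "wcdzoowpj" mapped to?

dcojpowwz

The transformation: sort the characters into alphabetical order, then swap each adjacent pair of characters (1↔2, 3↔4, ...).
Working it through for "wcdzoowpj": intermediate "cdjoopwwz", final "dcojpowwz".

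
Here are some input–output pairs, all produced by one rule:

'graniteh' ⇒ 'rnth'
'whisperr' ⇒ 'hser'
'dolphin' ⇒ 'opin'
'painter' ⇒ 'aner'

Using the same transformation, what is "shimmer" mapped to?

hmer

The pattern: swap each adjacent pair of characters (1↔2, 3↔4, ...), then keep every other character starting from the first (positions 1st, 3rd, 5th, ...).
For "shimmer", step one produces "hsmiemr"; step two turns that into "hmer".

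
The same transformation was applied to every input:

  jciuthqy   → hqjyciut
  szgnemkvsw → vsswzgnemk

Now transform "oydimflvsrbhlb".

The transformation: swap the first and last characters, then move the last 3 characters to the front (rotate right by 3).
Applying both steps to "oydimflvsrbhlb": "bydimflvsrbhlo", then "hlobydimflvsrb".

hlobydimflvsrb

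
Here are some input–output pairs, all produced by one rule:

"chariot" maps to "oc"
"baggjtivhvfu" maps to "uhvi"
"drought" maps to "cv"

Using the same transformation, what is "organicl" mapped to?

The rule is to keep one character in every 3, starting at position 3 (positions 3rd, 6th, 9th, ...), then shift every letter 12 places backward in the alphabet (wrapping around).
"organicl" → "gi" → "uw".

uw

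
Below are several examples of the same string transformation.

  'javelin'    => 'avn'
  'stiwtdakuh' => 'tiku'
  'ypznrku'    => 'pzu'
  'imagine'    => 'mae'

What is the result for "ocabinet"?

Looking at the pairs, the operation is to swap each adjacent pair of characters (1↔2, 3↔4, ...), then keep one character in every 3, starting at position 1 (positions 1st, 4th, 7th, ...).
For "ocabinet", step one produces "cobanite"; step two turns that into "cat".

cat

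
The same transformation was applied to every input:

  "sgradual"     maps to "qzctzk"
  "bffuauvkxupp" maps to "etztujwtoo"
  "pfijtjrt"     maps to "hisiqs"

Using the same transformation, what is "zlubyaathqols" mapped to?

taxzzsgpnkr

The pattern: delete the first 2 characters, then shift every letter 1 place backward in the alphabet (wrapping around).
Working it through for "zlubyaathqols": intermediate "ubyaathqols", final "taxzzsgpnkr".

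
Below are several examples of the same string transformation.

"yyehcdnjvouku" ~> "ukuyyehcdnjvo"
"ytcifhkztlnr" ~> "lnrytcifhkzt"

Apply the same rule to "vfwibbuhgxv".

In each case the input is transformed by: move the last 3 characters to the front (rotate right by 3).
So "vfwibbuhgxv" becomes "gxvvfwibbuh".

gxvvfwibbuh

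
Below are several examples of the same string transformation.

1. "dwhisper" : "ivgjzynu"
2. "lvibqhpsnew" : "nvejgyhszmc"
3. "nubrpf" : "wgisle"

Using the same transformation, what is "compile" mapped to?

vczgdft

What's happening: reverse the string, then shift every letter 9 places backward in the alphabet (wrapping around).
Applying both steps to "compile": "elipmoc", then "vczgdft".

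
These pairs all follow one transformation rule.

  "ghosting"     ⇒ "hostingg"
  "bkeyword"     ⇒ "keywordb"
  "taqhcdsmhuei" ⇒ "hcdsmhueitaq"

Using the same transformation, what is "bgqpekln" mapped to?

The rule is to swap the front and back halves of the string, then move the last 3 characters to the front (rotate right by 3).
"bgqpekln" → "gqpeklnb".
(Check on "bkeyword": → "wordbkey" → "keywordb" ✓)

gqpeklnb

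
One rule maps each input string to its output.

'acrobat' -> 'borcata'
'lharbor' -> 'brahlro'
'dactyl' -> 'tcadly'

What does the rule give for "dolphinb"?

ihplodbn

The pattern: move the last 2 characters to the front (rotate right by 2), then reverse the string.
"dolphinb" → "ihplodbn".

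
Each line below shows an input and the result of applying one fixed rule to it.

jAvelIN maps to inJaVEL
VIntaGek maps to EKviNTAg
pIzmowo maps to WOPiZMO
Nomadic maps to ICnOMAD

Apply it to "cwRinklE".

Looking at the pairs, the operation is to flip the case of every letter, then move the last 2 characters to the front (rotate right by 2).
For "cwRinklE" the result is "LeCWrINK".

LeCWrINK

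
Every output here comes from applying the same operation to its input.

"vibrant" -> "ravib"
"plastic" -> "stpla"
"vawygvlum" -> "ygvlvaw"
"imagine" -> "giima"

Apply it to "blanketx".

nkebla

What's happening: delete the last 2 characters, then move the first 3 characters to the end (rotate left by 3).
Working it through for "blanketx": intermediate "blanke", final "nkebla".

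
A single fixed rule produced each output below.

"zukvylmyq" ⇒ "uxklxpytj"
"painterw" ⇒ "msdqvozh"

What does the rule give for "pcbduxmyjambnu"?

ctwlxizlamtoba

Looking at the pairs, the operation is to shift every letter 1 place backward in the alphabet (wrapping around), then move the first 3 characters to the end (rotate left by 3).
"pcbduxmyjambnu" → "obactwlxizlamt" → "ctwlxizlamtoba".
(Check on "painterw": → "ozhmsdqv" → "msdqvozh" ✓)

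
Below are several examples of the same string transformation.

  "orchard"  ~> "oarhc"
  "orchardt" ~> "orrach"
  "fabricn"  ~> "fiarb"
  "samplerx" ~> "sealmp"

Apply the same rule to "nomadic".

Rule — delete the last 2 characters, then take characters alternately from the front and the back (1st, last, 2nd, 2nd-last, ...).
On "nomadic": the first step gives "nomad", and the second then gives "ndoam".

ndoam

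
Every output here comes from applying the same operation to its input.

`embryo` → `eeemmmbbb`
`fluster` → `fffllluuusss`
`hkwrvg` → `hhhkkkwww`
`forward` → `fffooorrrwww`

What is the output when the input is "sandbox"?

sssaaannnddd

Looking at the pairs, the operation is to delete the last 3 characters, then repeat every character 3 times.
So "sandbox" becomes "sssaaannnddd".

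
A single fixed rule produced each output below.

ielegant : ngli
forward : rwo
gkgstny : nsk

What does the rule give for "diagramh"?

mrad

Looking at the pairs, the operation is to reverse the string, then keep every other character starting from the second (positions 2nd, 4th, 6th, ...).
Starting from "diagramh": after the first operation, "hmargaid"; after the second, "mrad".
(Check on "forward": → "drawrof" → "rwo" ✓)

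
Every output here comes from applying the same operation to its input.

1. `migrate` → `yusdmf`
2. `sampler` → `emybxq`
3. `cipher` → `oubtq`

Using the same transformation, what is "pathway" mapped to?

bmftim

The pattern: shift every letter 12 places forward in the alphabet (wrapping around), then delete the last character.
For "pathway", step one produces "bmftimk"; step two turns that into "bmftim".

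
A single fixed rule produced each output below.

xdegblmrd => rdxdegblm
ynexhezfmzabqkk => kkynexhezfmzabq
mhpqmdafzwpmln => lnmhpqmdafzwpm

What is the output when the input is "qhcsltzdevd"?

The transformation: move the last 2 characters to the front (rotate right by 2).
"qhcsltzdevd" → "vdqhcsltzde".

vdqhcsltzde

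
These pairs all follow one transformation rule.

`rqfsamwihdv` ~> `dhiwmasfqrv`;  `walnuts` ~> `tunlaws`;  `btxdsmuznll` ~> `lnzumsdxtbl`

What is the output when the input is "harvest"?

In each case the input is transformed by: move the last character to the front, then reverse the string.
For "harvest", step one produces "tharves"; step two turns that into "sevraht".

sevraht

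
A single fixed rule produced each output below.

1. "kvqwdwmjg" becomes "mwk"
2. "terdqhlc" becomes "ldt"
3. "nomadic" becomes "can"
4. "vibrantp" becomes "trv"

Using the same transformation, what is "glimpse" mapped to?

emg

The transformation: keep one character in every 3, starting at position 1 (positions 1st, 4th, 7th, ...), then reverse the string.
Working it through for "glimpse": intermediate "gme", final "emg".
(Check on "vibrantp": → "vrt" → "trv" ✓)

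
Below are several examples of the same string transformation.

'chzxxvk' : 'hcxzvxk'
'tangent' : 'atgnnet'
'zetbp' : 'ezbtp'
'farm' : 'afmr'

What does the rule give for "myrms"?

ymmrs

The pattern: swap each adjacent pair of characters (1↔2, 3↔4, ...).
For "myrms" the result is "ymmrs".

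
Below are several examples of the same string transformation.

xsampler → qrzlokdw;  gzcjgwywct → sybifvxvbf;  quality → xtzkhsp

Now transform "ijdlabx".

wickzah

The rule is to swap the first and last characters, then shift every letter 1 place backward in the alphabet (wrapping around).
On "ijdlabx": the first step gives "xjdlabi", and the second then gives "wickzah".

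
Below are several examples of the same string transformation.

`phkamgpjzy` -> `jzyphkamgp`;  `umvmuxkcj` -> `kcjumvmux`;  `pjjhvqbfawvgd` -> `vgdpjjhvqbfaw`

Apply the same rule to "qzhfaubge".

In each case the input is transformed by: move the last 3 characters to the front (rotate right by 3).
"qzhfaubge" → "bgeqzhfau".

bgeqzhfau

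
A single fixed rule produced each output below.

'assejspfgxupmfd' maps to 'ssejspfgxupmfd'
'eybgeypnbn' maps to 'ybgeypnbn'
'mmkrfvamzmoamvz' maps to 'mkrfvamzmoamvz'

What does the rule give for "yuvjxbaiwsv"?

The transformation: delete the first character.
On "yuvjxbaiwsv" that produces "uvjxbaiwsv".

uvjxbaiwsv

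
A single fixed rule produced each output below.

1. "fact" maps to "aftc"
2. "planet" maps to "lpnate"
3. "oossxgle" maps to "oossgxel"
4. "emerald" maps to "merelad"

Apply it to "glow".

The transformation: swap each adjacent pair of characters (1↔2, 3↔4, ...).
So "glow" becomes "lgwo".

lgwo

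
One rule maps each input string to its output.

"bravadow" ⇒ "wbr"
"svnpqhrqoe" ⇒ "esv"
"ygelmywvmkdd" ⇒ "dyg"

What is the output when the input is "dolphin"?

ndo

The pattern: move the last character to the front, then keep only the first 3 characters.
Doing the same to "dolphin": "ndo".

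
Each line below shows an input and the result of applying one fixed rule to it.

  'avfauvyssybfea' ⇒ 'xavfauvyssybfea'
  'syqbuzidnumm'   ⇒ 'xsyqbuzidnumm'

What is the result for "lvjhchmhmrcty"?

xlvjhchmhmrcty

Each output is the input with this applied: prepend "x".
"lvjhchmhmrcty" → "xlvjhchmhmrcty".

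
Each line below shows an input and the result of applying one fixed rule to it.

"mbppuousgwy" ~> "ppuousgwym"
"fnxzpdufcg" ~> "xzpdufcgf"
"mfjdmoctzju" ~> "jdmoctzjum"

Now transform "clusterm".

Rule — move the first 2 characters to the end (rotate left by 2), then delete the last character.
Working it through for "clusterm": intermediate "ustermcl", final "ustermc".

ustermc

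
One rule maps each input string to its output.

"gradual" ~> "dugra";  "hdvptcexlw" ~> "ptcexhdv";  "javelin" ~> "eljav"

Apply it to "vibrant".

ravib

The transformation: delete the last 2 characters, then move the first 3 characters to the end (rotate left by 3).
Working it through for "vibrant": intermediate "vibra", final "ravib".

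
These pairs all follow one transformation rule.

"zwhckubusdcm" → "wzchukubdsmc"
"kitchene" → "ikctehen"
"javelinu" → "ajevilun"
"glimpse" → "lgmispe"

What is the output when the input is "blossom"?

Looking at the pairs, the operation is to swap each adjacent pair of characters (1↔2, 3↔4, ...).
For "blossom" the result is "lbsoosm".

lbsoosm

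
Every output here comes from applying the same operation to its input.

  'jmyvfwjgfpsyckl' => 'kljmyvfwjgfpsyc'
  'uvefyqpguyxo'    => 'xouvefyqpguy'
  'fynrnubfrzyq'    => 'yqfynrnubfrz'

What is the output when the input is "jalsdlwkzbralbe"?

bejalsdlwkzbral

The transformation: move the last 2 characters to the front (rotate right by 2).
Doing the same to "jalsdlwkzbralbe": "bejalsdlwkzbral".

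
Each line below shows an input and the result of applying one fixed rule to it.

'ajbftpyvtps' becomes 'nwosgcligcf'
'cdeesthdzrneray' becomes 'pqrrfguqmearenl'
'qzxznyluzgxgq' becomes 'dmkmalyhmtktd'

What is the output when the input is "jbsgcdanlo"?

woftpqnayb

What's happening: shift every letter 13 places forward in the alphabet (wrapping around) — i.e. ROT13.
For "jbsgcdanlo" the result is "woftpqnayb".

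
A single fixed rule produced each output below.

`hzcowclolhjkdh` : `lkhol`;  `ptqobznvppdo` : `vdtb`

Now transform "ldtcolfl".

In each case the input is transformed by: swap the front and back halves of the string, then keep one character in every 3, starting at position 2 (positions 2nd, 5th, 8th, ...).
"ldtcolfl" → "olflldtc" → "llc".

llc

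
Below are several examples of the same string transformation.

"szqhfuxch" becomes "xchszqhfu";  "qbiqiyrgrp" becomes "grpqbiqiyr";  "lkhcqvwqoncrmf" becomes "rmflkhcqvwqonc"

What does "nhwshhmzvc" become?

zvcnhwshhm

Each output is the input with this applied: move the last 3 characters to the front (rotate right by 3).
On "nhwshhmzvc" that produces "zvcnhwshhm".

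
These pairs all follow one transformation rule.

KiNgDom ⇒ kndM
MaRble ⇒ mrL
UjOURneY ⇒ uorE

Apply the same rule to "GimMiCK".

gMIk

The pattern: keep every other character starting from the first (positions 1st, 3rd, 5th, ...), then flip the case of every letter.
"GimMiCK" → "GmiK" → "gMIk".
(Check on "KiNgDom": → "KNDm" → "kndM" ✓)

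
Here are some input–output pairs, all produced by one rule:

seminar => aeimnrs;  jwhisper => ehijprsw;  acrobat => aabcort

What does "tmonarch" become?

Rule — sort the characters into alphabetical order.
"tmonarch" → "achmnort".

achmnort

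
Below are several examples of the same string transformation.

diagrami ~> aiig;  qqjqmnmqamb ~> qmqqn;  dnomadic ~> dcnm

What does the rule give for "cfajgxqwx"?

xwfj

In each case the input is transformed by: keep every other character starting from the second (positions 2nd, 4th, 6th, ...), then move the last 2 characters to the front (rotate right by 2).
On "cfajgxqwx": the first step gives "fjxw", and the second then gives "xwfj".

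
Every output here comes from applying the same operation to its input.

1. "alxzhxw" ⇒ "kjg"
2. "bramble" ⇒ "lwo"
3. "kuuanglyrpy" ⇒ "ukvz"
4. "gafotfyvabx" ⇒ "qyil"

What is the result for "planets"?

zxc

What's happening: shift every letter 10 places forward in the alphabet (wrapping around), then keep one character in every 3, starting at position 1 (positions 1st, 4th, 7th, ...).
Working it through for "planets": intermediate "zvkxodc", final "zxc".
(Check on "alxzhxw": → "kvhjrhg" → "kjg" ✓)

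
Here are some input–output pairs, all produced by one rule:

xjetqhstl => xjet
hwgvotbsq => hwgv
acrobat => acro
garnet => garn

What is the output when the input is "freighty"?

frei

What's happening: keep only the first 4 characters.
For "freighty" the result is "frei".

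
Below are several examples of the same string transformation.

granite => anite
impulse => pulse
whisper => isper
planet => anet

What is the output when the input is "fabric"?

bric

The transformation: delete the first 2 characters.
Applying that to "fabric" gives "bric".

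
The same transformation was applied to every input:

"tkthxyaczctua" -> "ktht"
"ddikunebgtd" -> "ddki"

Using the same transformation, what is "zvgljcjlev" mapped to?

Rule — swap each adjacent pair of characters (1↔2, 3↔4, ...), then keep only the first 4 characters.
Working it through for "zvgljcjlev": intermediate "vzlgcjljve", final "vzlg".

vzlg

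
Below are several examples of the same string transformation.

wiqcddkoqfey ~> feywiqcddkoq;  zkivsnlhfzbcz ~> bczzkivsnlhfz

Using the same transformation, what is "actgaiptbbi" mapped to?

bbiactgaipt

What's happening: move the last 3 characters to the front (rotate right by 3).
Applying that to "actgaiptbbi" gives "bbiactgaipt".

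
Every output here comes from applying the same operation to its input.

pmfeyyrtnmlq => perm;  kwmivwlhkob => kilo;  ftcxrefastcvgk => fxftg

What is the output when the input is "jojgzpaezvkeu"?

The transformation: keep one character in every 3, starting at position 1 (positions 1st, 4th, 7th, ...).
So "jojgzpaezvkeu" becomes "jgavu".

jgavu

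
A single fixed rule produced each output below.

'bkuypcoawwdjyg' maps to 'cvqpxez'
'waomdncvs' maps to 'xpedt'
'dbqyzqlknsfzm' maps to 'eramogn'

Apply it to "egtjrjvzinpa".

Each output is the input with this applied: keep every other character starting from the first (positions 1st, 3rd, 5th, ...), then shift every letter 1 place forward in the alphabet (wrapping around).
So "egtjrjvzinpa" becomes "fuswjq".

fuswjq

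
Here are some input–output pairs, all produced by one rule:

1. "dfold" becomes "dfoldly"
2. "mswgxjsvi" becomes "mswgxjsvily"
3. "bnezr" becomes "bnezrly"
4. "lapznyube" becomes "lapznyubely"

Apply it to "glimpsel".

Each output is the input with this applied: append "ly".
So "glimpsel" becomes "glimpselly".

glimpselly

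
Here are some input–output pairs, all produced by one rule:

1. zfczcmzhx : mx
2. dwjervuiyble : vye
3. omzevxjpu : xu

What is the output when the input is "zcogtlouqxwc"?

Rule — keep one character in every 3, starting at position 3 (positions 3rd, 6th, 9th, ...), then delete the first character.
Applying both steps to "zcogtlouqxwc": "olqc", then "lqc".
(Check on "dwjervuiyble": → "jvye" → "vye" ✓)

lqc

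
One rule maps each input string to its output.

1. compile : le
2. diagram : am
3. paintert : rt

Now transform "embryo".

yo

The pattern: keep only the last 2 characters.
For "embryo" the result is "yo".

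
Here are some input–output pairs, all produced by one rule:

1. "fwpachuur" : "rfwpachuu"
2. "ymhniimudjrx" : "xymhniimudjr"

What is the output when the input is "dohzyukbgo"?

odohzyukbg

The transformation: move the last character to the front.
Applying that to "dohzyukbgo" gives "odohzyukbg".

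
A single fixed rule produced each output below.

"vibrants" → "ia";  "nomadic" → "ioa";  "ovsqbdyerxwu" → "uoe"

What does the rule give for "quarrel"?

eua

The rule is to move the last 3 characters to the front (rotate right by 3), then keep only the vowels.
Applying that to "quarrel" gives "eua".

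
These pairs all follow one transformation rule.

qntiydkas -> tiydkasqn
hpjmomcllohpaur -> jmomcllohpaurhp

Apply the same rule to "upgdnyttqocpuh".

Rule — move the first 2 characters to the end (rotate left by 2).
For "upgdnyttqocpuh" the result is "gdnyttqocpuhup".

gdnyttqocpuhup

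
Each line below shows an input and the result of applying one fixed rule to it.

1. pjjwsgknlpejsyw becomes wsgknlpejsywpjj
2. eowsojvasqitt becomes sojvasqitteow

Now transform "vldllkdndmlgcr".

Looking at the pairs, the operation is to move the first 3 characters to the end (rotate left by 3).
So "vldllkdndmlgcr" becomes "llkdndmlgcrvld".

llkdndmlgcrvld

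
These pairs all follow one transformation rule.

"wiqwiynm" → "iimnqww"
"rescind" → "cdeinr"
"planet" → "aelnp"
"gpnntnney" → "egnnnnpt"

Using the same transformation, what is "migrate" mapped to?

The rule is to sort the characters into alphabetical order, then delete the last character.
Working it through for "migrate": intermediate "aegimrt", final "aegimr".
(Check on "gpnntnney": → "egnnnnpty" → "egnnnnpt" ✓)

aegimr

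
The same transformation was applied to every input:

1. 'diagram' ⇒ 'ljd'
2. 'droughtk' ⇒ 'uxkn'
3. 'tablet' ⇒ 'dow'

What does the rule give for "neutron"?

Each output is the input with this applied: shift every letter 3 places forward in the alphabet (wrapping around), then keep every other character starting from the second (positions 2nd, 4th, 6th, ...).
On "neutron": the first step gives "qhxwurq", and the second then gives "hwr".

hwr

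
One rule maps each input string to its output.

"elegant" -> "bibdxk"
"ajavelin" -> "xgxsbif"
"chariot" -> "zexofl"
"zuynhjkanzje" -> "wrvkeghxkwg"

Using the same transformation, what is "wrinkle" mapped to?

Each output is the input with this applied: delete the last character, then shift every letter 3 places backward in the alphabet (wrapping around).
Applying both steps to "wrinkle": "wrinkl", then "tofkhi".
(Check on "ajavelin": → "ajaveli" → "xgxsbif" ✓)

tofkhi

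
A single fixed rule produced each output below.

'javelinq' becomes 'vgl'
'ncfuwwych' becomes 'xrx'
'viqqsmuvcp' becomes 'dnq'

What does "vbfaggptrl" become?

Each output is the input with this applied: keep one character in every 3, starting at position 2 (positions 2nd, 5th, 8th, ...), then shift every letter 5 places backward in the alphabet (wrapping around).
Working it through for "vbfaggptrl": intermediate "bgt", final "wbo".

wbo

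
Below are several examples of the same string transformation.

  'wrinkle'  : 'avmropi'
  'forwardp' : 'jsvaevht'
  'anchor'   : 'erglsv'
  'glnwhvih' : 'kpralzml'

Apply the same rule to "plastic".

tpewxmg

Looking at the pairs, the operation is to shift every letter 4 places forward in the alphabet (wrapping around).
Doing the same to "plastic": "tpewxmg".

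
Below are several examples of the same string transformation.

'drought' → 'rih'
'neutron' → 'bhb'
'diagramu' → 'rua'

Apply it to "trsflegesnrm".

Looking at the pairs, the operation is to shift every letter 12 places backward in the alphabet (wrapping around), then keep one character in every 3, starting at position 1 (positions 1st, 4th, 7th, ...).
Working it through for "trsflegesnrm": intermediate "hfgtzsusgbfa", final "htub".
(Check on "drought": → "rfciuvh" → "rih" ✓)

htub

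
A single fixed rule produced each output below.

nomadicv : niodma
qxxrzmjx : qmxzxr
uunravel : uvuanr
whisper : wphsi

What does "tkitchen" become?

thkcit

Looking at the pairs, the operation is to delete the last 2 characters, then take characters alternately from the front and the back (1st, last, 2nd, 2nd-last, ...).
Applying that to "tkitchen" gives "thkcit".
(Check on "qxxrzmjx": → "qxxrzm" → "qmxzxr" ✓)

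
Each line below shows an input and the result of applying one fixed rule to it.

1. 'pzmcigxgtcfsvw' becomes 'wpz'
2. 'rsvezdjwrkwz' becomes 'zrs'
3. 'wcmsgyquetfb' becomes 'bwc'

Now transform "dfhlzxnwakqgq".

Rule — move the last character to the front, then keep only the first 3 characters.
Starting from "dfhlzxnwakqgq": after the first operation, "qdfhlzxnwakqg"; after the second, "qdf".
(Check on "pzmcigxgtcfsvw": → "wpzmcigxgtcfsv" → "wpz" ✓)

qdf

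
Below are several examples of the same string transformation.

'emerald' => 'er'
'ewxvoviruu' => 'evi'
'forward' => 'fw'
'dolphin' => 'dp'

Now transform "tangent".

Rule — move the last character to the front, then keep one character in every 3, starting at position 2 (positions 2nd, 5th, 8th, ...).
For "tangent", step one produces "ttangen"; step two turns that into "tg".

tg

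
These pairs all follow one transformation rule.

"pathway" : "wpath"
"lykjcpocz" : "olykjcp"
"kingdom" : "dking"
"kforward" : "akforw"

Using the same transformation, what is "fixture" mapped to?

The pattern: delete the last 2 characters, then move the last character to the front.
Starting from "fixture": after the first operation, "fixtu"; after the second, "ufixt".

ufixt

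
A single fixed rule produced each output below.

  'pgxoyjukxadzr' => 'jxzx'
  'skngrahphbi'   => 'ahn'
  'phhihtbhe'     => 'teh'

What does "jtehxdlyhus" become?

dhe

The pattern: keep one character in every 3, starting at position 3 (positions 3rd, 6th, 9th, ...), then move the first character to the end.
For "jtehxdlyhus", step one produces "edh"; step two turns that into "dhe".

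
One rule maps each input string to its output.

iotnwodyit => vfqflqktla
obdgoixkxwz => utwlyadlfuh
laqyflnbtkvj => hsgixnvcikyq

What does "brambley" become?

The pattern: move the last 3 characters to the front (rotate right by 3), then shift every letter 3 places backward in the alphabet (wrapping around).
For "brambley", step one produces "leybramb"; step two turns that into "ibvyoxjy".

ibvyoxjy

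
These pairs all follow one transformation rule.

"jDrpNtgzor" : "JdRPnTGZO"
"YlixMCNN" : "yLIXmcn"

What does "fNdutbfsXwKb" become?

FnDUTBFSxWk

Each output is the input with this applied: flip the case of every letter, then delete the last character.
So "fNdutbfsXwKb" becomes "FnDUTBFSxWk".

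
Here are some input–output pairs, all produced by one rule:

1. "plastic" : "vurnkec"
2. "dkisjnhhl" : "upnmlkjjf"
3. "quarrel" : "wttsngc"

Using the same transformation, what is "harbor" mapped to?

ttqjdc

In each case the input is transformed by: sort the characters into reverse alphabetical order, then shift every letter 2 places forward in the alphabet (wrapping around).
"harbor" → "rrohba" → "ttqjdc".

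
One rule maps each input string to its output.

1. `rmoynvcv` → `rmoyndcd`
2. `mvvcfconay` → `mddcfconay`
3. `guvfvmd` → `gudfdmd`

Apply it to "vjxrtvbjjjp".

djxrtdbjjjp

Each output is the input with this applied: replace every "v" with "d".
So "vjxrtvbjjjp" becomes "djxrtdbjjjp".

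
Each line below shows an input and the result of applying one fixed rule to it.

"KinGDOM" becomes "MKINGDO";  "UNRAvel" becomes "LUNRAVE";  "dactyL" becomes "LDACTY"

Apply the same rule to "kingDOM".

MKINGDO

Each output is the input with this applied: move the last character to the front, then convert every letter to uppercase.
On "kingDOM": the first step gives "MkingDO", and the second then gives "MKINGDO".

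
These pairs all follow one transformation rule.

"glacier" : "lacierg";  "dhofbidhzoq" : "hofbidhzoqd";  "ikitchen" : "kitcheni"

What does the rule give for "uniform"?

The rule is to move the first character to the end.
So "uniform" becomes "niformu".

niformu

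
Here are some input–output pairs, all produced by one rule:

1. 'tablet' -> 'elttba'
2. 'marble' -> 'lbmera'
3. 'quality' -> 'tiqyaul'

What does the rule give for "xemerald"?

In each case the input is transformed by: move the last 3 characters to the front (rotate right by 3), then swap each adjacent pair of characters (1↔2, 3↔4, ...).
Working it through for "xemerald": intermediate "aldxemer", final "laxdmere".

laxdmere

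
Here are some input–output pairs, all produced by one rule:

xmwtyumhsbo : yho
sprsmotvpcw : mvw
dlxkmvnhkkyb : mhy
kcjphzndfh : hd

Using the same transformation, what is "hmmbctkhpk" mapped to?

ch

The rule is to delete the first 3 characters, then keep one character in every 3, starting at position 2 (positions 2nd, 5th, 8th, ...).
For "hmmbctkhpk", step one produces "bctkhpk"; step two turns that into "ch".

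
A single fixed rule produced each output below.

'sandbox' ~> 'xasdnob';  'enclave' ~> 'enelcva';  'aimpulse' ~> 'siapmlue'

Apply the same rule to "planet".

In each case the input is transformed by: swap each adjacent pair of characters (1↔2, 3↔4, ...), then move the last character to the front.
Starting from "planet": after the first operation, "lpnate"; after the second, "elpnat".

elpnat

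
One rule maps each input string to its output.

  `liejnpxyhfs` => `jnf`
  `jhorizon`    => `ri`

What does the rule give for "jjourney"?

ur

Rule — swap each adjacent pair of characters (1↔2, 3↔4, ...), then keep one character in every 3, starting at position 3 (positions 3rd, 6th, 9th, ...).
Working it through for "jjourney": intermediate "jjuonrye", final "ur".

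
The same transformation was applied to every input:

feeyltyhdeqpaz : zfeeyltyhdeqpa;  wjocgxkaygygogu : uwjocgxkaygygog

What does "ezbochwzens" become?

What's happening: move the last character to the front.
Doing the same to "ezbochwzens": "sezbochwzen".

sezbochwzen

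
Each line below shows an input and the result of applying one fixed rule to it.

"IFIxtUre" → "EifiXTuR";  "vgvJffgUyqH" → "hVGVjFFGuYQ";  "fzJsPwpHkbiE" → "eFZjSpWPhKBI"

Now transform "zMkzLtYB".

The rule is to flip the case of every letter, then move the last character to the front.
For "zMkzLtYB" the result is "bZmKZlTy".

bZmKZlTy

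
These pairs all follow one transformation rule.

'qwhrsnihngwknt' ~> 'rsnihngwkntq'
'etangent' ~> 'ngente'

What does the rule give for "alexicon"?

Each output is the input with this applied: move the first 3 characters to the end (rotate left by 3), then delete the last 2 characters.
Starting from "alexicon": after the first operation, "xiconale"; after the second, "xicona".

xicona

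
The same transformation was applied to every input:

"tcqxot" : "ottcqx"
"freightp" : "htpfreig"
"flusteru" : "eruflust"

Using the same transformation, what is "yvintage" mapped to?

ageyvint

The rule is to move the first character to the end, then swap the front and back halves of the string.
Starting from "yvintage": after the first operation, "vintagey"; after the second, "ageyvint".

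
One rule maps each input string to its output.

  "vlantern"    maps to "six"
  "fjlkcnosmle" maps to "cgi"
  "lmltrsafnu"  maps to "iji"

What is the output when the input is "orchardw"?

loz

The transformation: shift every letter 3 places backward in the alphabet (wrapping around), then keep only the first 3 characters.
On "orchardw": the first step gives "lozexoat", and the second then gives "loz".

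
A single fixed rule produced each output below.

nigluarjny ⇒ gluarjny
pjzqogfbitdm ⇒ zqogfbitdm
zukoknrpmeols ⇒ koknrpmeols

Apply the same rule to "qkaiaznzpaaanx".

aiaznzpaaanx

In each case the input is transformed by: delete the first 2 characters.
So "qkaiaznzpaaanx" becomes "aiaznzpaaanx".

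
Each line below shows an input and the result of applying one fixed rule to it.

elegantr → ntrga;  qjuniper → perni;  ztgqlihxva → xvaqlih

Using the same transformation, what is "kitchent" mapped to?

The transformation: delete the first 3 characters, then move the last 3 characters to the front (rotate right by 3).
For "kitchent", step one produces "chent"; step two turns that into "entch".

entch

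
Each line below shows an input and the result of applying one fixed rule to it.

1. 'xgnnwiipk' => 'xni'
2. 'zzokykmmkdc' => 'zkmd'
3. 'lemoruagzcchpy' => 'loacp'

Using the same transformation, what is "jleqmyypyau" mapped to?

jqya

What's happening: keep one character in every 3, starting at position 1 (positions 1st, 4th, 7th, ...).
Doing the same to "jleqmyypyau": "jqya".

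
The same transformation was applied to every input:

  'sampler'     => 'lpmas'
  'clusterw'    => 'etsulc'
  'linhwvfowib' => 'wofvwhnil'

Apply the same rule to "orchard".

ahcro

In each case the input is transformed by: reverse the string, then delete the first 2 characters.
Applying that to "orchard" gives "ahcro".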